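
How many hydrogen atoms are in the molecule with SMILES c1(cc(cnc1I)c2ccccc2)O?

8

Hydrogens are implicit in SMILES; fill each atom to its normal valence:
  7 × C (aromatic): 1 H each → 7
  4 × C (aromatic): no H
  1 × I: no H
  1 × N (aromatic): no H
  1 × O: 1 H
  Total hydrogens = 8.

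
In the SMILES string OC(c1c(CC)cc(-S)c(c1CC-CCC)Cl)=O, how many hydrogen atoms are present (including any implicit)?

Hydrogens are implicit in SMILES; fill each atom to its normal valence:
  5 × C: 2 H each → 10
  5 × C (aromatic): no H
  2 × C: 3 H each → 6
  1 × C (aromatic): 1 H
  1 × C: no H
  1 × Cl: no H
  1 × O: 1 H
  1 × O: no H
  1 × S: 1 H
  Total hydrogens = 19.

19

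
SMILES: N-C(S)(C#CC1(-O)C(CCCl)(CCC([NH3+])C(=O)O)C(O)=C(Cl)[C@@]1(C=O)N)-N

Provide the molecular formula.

Heavy atoms from the SMILES: 15 C, 2 Cl, 4 N, 5 O, 1 S.
Implicit hydrogens by atom environment:
  9 × C: no H
  4 × C: 2 H each → 8
  3 × N: 2 H each → 6
  3 × O: 1 H each → 3
  2 × C: 1 H each → 2
  2 × Cl: no H
  2 × O: no H
  1 × N (charge +1): 3 H
  1 × S: 1 H
  Total hydrogens = 23.
Net charge +1.
Molecular formula: C15H23Cl2N4O5S+

C15H23Cl2N4O5S+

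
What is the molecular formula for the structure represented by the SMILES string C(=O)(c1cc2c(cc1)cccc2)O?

Heavy atoms from the SMILES: 11 C, 2 O.
Implicit hydrogens by atom environment:
  7 × C (aromatic): 1 H each → 7
  3 × C (aromatic): no H
  1 × C: no H
  1 × O: 1 H
  1 × O: no H
  Total hydrogens = 8.
Molecular formula: C11H8O2

C11H8O2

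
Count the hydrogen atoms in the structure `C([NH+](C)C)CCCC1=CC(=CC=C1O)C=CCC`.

Hydrogens are implicit in SMILES; fill each atom to its normal valence:
  5 × C: 2 H each → 10
  3 × C: 3 H each → 9
  3 × C (aromatic): 1 H each → 3
  3 × C (aromatic): no H
  2 × C: 1 H each → 2
  1 × N (charge +1): 1 H
  1 × O: 1 H
  Total hydrogens = 26.

26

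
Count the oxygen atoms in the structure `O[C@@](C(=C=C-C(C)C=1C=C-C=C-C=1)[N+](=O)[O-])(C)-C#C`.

The symbol for oxygen appears 3 times in the SMILES.

3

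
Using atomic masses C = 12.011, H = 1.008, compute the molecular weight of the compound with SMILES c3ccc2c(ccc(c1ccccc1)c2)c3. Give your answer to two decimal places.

204.27

Molecular formula: C16H12.
M = 16×12.011 + 12×1.008 = 204.27 g/mol.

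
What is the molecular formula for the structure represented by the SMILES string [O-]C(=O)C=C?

Heavy atoms from the SMILES: 3 C, 2 O.
Implicit hydrogens by atom environment:
  1 × C: 2 H
  1 × C: 1 H
  1 × C: no H
  1 × O: no H
  1 × O (charge -1): no H
  Total hydrogens = 3.
Net charge -1.
Molecular formula: C3H3O2-

C3H3O2-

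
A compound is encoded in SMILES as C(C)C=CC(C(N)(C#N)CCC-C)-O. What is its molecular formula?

Heavy atoms from the SMILES: 11 C, 2 N, 1 O.
Implicit hydrogens by atom environment:
  4 × C: 2 H each → 8
  3 × C: 1 H each → 3
  2 × C: 3 H each → 6
  2 × C: no H
  1 × N: 2 H
  1 × N: no H
  1 × O: 1 H
  Total hydrogens = 20.
Molecular formula: C11H20N2O

C11H20N2O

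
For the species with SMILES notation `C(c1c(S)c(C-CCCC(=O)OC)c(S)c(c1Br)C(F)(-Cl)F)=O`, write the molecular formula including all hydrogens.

Heavy atoms from the SMILES: 1 Br, 14 C, 1 Cl, 2 F, 3 O, 2 S.
Implicit hydrogens by atom environment:
  6 × C (aromatic): no H
  4 × C: 2 H each → 8
  3 × O: no H
  2 × C: no H
  2 × F: no H
  2 × S: 1 H each → 2
  1 × Br: no H
  1 × C: 3 H
  1 × C: 1 H
  1 × Cl: no H
  Total hydrogens = 14.
Molecular formula: C14H14BrClF2O3S2

C14H14BrClF2O3S2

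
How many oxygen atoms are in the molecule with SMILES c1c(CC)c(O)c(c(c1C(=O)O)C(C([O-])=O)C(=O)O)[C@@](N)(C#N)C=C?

The symbol for oxygen appears 7 times in the SMILES.

7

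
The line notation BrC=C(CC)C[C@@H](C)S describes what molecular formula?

Heavy atoms from the SMILES: 1 Br, 7 C, 1 S.
Implicit hydrogens by atom environment:
  2 × C: 3 H each → 6
  2 × C: 2 H each → 4
  2 × C: 1 H each → 2
  1 × Br: no H
  1 × C: no H
  1 × S: 1 H
  Total hydrogens = 13.
Molecular formula: C7H13BrS

C7H13BrS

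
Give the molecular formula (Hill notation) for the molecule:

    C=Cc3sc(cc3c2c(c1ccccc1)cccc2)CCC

Heavy atoms from the SMILES: 21 C, 1 S.
Implicit hydrogens by atom environment:
  10 × C (aromatic): 1 H each → 10
  6 × C (aromatic): no H
  3 × C: 2 H each → 6
  1 × C: 3 H
  1 × C: 1 H
  1 × S (aromatic): no H
  Total hydrogens = 20.
Molecular formula: C21H20S

C21H20S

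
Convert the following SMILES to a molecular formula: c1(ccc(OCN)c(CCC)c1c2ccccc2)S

Heavy atoms from the SMILES: 16 C, 1 N, 1 O, 1 S.
Implicit hydrogens by atom environment:
  7 × C (aromatic): 1 H each → 7
  5 × C (aromatic): no H
  3 × C: 2 H each → 6
  1 × C: 3 H
  1 × N: 2 H
  1 × O: no H
  1 × S: 1 H
  Total hydrogens = 19.
Molecular formula: C16H19NOS

C16H19NOS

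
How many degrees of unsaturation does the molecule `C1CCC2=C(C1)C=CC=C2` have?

5

Molecular formula from the SMILES: C10H12.
DoU = (2C + 2 + N − H − X)/2 = (2·10 + 2 + 0 − 12 − 0)/2 = 10/2 = 5.
(Structurally: 2 ring(s) + 3 π bond(s) = 5.)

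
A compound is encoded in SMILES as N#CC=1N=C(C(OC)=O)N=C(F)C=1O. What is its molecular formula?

Heavy atoms from the SMILES: 7 C, 1 F, 3 N, 3 O.
Implicit hydrogens by atom environment:
  4 × C (aromatic): no H
  2 × C: no H
  2 × N (aromatic): no H
  2 × O: no H
  1 × C: 3 H
  1 × F: no H
  1 × N: no H
  1 × O: 1 H
  Total hydrogens = 4.
Molecular formula: C7H4FN3O3

C7H4FN3O3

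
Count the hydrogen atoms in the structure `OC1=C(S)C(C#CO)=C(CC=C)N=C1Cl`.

Hydrogens are implicit in SMILES; fill each atom to its normal valence:
  5 × C (aromatic): no H
  2 × C: 2 H each → 4
  2 × C: no H
  2 × O: 1 H each → 2
  1 × C: 1 H
  1 × Cl: no H
  1 × N (aromatic): no H
  1 × S: 1 H
  Total hydrogens = 8.

8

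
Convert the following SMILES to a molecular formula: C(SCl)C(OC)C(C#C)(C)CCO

C9H15ClO2S

Heavy atoms from the SMILES: 9 C, 1 Cl, 2 O, 1 S.
Implicit hydrogens by atom environment:
  3 × C: 2 H each → 6
  2 × C: 3 H each → 6
  2 × C: 1 H each → 2
  2 × C: no H
  1 × Cl: no H
  1 × O: 1 H
  1 × O: no H
  1 × S: no H
  Total hydrogens = 15.
Molecular formula: C9H15ClO2S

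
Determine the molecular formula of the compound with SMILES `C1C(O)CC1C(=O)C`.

C6H10O2

Heavy atoms from the SMILES: 6 C, 2 O.
Implicit hydrogens by atom environment:
  2 × C: 2 H each → 4
  2 × C: 1 H each → 2
  1 × C: 3 H
  1 × C: no H
  1 × O: 1 H
  1 × O: no H
  Total hydrogens = 10.
Molecular formula: C6H10O2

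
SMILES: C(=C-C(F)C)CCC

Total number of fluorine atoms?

1

The symbol for fluorine appears 1 time in the SMILES.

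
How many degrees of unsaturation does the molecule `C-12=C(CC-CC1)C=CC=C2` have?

Molecular formula from the SMILES: C10H12.
DoU = (2C + 2 + N − H − X)/2 = (2·10 + 2 + 0 − 12 − 0)/2 = 10/2 = 5.
(Structurally: 2 ring(s) + 3 π bond(s) = 5.)

5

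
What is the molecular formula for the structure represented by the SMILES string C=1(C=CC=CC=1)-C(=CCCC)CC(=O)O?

C13H16O2

Heavy atoms from the SMILES: 13 C, 2 O.
Implicit hydrogens by atom environment:
  5 × C (aromatic): 1 H each → 5
  3 × C: 2 H each → 6
  2 × C: no H
  1 × C: 3 H
  1 × C: 1 H
  1 × C (aromatic): no H
  1 × O: 1 H
  1 × O: no H
  Total hydrogens = 16.
Molecular formula: C13H16O2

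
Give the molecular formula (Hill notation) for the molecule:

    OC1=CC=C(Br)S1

Heavy atoms from the SMILES: 1 Br, 4 C, 1 O, 1 S.
Implicit hydrogens by atom environment:
  2 × C (aromatic): 1 H each → 2
  2 × C (aromatic): no H
  1 × Br: no H
  1 × O: 1 H
  1 × S (aromatic): no H
  Total hydrogens = 3.
Molecular formula: C4H3BrOS

C4H3BrOS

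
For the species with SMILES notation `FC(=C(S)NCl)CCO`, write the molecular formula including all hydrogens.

Heavy atoms from the SMILES: 4 C, 1 Cl, 1 F, 1 N, 1 O, 1 S.
Implicit hydrogens by atom environment:
  2 × C: 2 H each → 4
  2 × C: no H
  1 × Cl: no H
  1 × F: no H
  1 × N: 1 H
  1 × O: 1 H
  1 × S: 1 H
  Total hydrogens = 7.
Molecular formula: C4H7ClFNOS

C4H7ClFNOS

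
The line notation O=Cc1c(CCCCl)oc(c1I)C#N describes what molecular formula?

Heavy atoms from the SMILES: 9 C, 1 Cl, 1 I, 1 N, 2 O.
Implicit hydrogens by atom environment:
  4 × C (aromatic): no H
  3 × C: 2 H each → 6
  1 × C: 1 H
  1 × C: no H
  1 × Cl: no H
  1 × I: no H
  1 × N: no H
  1 × O (aromatic): no H
  1 × O: no H
  Total hydrogens = 7.
Molecular formula: C9H7ClINO2

C9H7ClINO2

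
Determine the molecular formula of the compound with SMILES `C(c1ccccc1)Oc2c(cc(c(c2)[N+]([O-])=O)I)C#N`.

C14H9IN2O3

Heavy atoms from the SMILES: 14 C, 1 I, 2 N, 3 O.
Implicit hydrogens by atom environment:
  7 × C (aromatic): 1 H each → 7
  5 × C (aromatic): no H
  2 × O: no H
  1 × C: 2 H
  1 × C: no H
  1 × I: no H
  1 × N: no H
  1 × N (charge +1): no H
  1 × O (charge -1): no H
  Total hydrogens = 9.
Molecular formula: C14H9IN2O3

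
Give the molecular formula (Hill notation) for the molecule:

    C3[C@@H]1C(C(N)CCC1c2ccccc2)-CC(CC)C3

Heavy atoms from the SMILES: 18 C, 1 N.
Implicit hydrogens by atom environment:
  6 × C: 2 H each → 12
  5 × C: 1 H each → 5
  5 × C (aromatic): 1 H each → 5
  1 × C: 3 H
  1 × C (aromatic): no H
  1 × N: 2 H
  Total hydrogens = 27.
Molecular formula: C18H27N

C18H27N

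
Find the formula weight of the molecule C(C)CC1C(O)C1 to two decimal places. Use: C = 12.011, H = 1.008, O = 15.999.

Molecular formula: C6H12O.
M = 6×12.011 + 12×1.008 + 1×15.999 = 100.16 g/mol.

100.16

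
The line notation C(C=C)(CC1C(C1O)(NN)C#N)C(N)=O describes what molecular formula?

C9H14N4O2

Heavy atoms from the SMILES: 9 C, 4 N, 2 O.
Implicit hydrogens by atom environment:
  4 × C: 1 H each → 4
  3 × C: no H
  2 × C: 2 H each → 4
  2 × N: 2 H each → 4
  1 × N: 1 H
  1 × N: no H
  1 × O: 1 H
  1 × O: no H
  Total hydrogens = 14.
Molecular formula: C9H14N4O2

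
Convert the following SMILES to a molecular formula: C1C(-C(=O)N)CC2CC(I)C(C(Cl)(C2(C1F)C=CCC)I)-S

C15H21ClFI2NOS

Heavy atoms from the SMILES: 15 C, 1 Cl, 1 F, 2 I, 1 N, 1 O, 1 S.
Implicit hydrogens by atom environment:
  7 × C: 1 H each → 7
  4 × C: 2 H each → 8
  3 × C: no H
  2 × I: no H
  1 × C: 3 H
  1 × Cl: no H
  1 × F: no H
  1 × N: 2 H
  1 × O: no H
  1 × S: 1 H
  Total hydrogens = 21.
Molecular formula: C15H21ClFI2NOS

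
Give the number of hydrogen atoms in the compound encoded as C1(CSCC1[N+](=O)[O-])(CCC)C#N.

Hydrogens are implicit in SMILES; fill each atom to its normal valence:
  4 × C: 2 H each → 8
  2 × C: no H
  1 × C: 3 H
  1 × C: 1 H
  1 × N: no H
  1 × N (charge +1): no H
  1 × O: no H
  1 × O (charge -1): no H
  1 × S: no H
  Total hydrogens = 12.

12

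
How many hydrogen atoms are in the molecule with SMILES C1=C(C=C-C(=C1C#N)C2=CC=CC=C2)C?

Hydrogens are implicit in SMILES; fill each atom to its normal valence:
  8 × C (aromatic): 1 H each → 8
  4 × C (aromatic): no H
  1 × C: 3 H
  1 × C: no H
  1 × N: no H
  Total hydrogens = 11.

11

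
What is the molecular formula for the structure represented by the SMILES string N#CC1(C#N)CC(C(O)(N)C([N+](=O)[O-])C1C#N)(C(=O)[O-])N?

C10H9N6O5-

Heavy atoms from the SMILES: 10 C, 6 N, 5 O.
Implicit hydrogens by atom environment:
  7 × C: no H
  3 × N: no H
  2 × C: 1 H each → 2
  2 × N: 2 H each → 4
  2 × O: no H
  2 × O (charge -1): no H
  1 × C: 2 H
  1 × N (charge +1): no H
  1 × O: 1 H
  Total hydrogens = 9.
Net charge -1.
Molecular formula: C10H9N6O5-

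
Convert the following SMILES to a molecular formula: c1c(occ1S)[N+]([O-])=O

Heavy atoms from the SMILES: 4 C, 1 N, 3 O, 1 S.
Implicit hydrogens by atom environment:
  2 × C (aromatic): 1 H each → 2
  2 × C (aromatic): no H
  1 × N (charge +1): no H
  1 × O (aromatic): no H
  1 × O: no H
  1 × O (charge -1): no H
  1 × S: 1 H
  Total hydrogens = 3.
Molecular formula: C4H3NO3S

C4H3NO3S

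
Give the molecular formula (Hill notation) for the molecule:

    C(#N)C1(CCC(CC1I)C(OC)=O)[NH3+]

C9H14IN2O2+

Heavy atoms from the SMILES: 9 C, 1 I, 2 N, 2 O.
Implicit hydrogens by atom environment:
  3 × C: 2 H each → 6
  3 × C: no H
  2 × C: 1 H each → 2
  2 × O: no H
  1 × C: 3 H
  1 × I: no H
  1 × N (charge +1): 3 H
  1 × N: no H
  Total hydrogens = 14.
Net charge +1.
Molecular formula: C9H14IN2O2+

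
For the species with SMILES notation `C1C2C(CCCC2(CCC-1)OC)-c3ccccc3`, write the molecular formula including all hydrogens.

C17H24O

Heavy atoms from the SMILES: 17 C, 1 O.
Implicit hydrogens by atom environment:
  7 × C: 2 H each → 14
  5 × C (aromatic): 1 H each → 5
  2 × C: 1 H each → 2
  1 × C: 3 H
  1 × C: no H
  1 × C (aromatic): no H
  1 × O: no H
  Total hydrogens = 24.
Molecular formula: C17H24O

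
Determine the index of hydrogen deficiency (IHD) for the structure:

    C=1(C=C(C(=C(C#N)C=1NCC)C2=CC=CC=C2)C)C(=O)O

11

Molecular formula from the SMILES: C17H16N2O2.
DoU = (2C + 2 + N − H − X)/2 = (2·17 + 2 + 2 − 16 − 0)/2 = 22/2 = 11.
(Structurally: 2 ring(s) + 9 π bond(s) = 11.)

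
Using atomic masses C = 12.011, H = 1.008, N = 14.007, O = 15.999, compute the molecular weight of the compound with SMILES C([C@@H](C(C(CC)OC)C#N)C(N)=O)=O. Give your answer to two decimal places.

198.22

Molecular formula: C9H14N2O3.
M = 9×12.011 + 14×1.008 + 2×14.007 + 3×15.999 = 198.22 g/mol.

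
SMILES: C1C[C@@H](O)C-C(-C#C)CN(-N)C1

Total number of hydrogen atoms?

16

Hydrogens are implicit in SMILES; fill each atom to its normal valence:
  5 × C: 2 H each → 10
  3 × C: 1 H each → 3
  1 × C: no H
  1 × N: 2 H
  1 × N: no H
  1 × O: 1 H
  Total hydrogens = 16.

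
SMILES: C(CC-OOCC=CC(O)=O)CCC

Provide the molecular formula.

Heavy atoms from the SMILES: 10 C, 4 O.
Implicit hydrogens by atom environment:
  6 × C: 2 H each → 12
  3 × O: no H
  2 × C: 1 H each → 2
  1 × C: 3 H
  1 × C: no H
  1 × O: 1 H
  Total hydrogens = 18.
Molecular formula: C10H18O4

C10H18O4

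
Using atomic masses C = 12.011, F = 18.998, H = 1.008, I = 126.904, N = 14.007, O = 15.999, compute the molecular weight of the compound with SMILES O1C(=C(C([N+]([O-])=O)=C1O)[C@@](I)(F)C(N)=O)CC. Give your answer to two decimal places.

Molecular formula: C8H8FIN2O5.
M = 8×12.011 + 1×18.998 + 8×1.008 + 1×126.904 + 2×14.007 + 5×15.999 = 358.06 g/mol.

358.06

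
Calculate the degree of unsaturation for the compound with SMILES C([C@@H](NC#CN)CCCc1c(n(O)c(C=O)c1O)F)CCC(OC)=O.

7

Molecular formula from the SMILES: C16H22FN3O5.
DoU = (2C + 2 + N − H − X)/2 = (2·16 + 2 + 3 − 22 − 1)/2 = 14/2 = 7.
(Structurally: 1 ring(s) + 6 π bond(s) = 7.)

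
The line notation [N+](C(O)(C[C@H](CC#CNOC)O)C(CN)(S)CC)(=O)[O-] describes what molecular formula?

C11H21N3O5S

Heavy atoms from the SMILES: 11 C, 3 N, 5 O, 1 S.
Implicit hydrogens by atom environment:
  4 × C: 2 H each → 8
  4 × C: no H
  2 × C: 3 H each → 6
  2 × O: 1 H each → 2
  2 × O: no H
  1 × C: 1 H
  1 × N: 2 H
  1 × N: 1 H
  1 × N (charge +1): no H
  1 × O (charge -1): no H
  1 × S: 1 H
  Total hydrogens = 21.
Molecular formula: C11H21N3O5S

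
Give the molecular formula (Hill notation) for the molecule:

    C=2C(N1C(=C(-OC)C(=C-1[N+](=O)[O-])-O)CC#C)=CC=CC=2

C14H12N2O4

Heavy atoms from the SMILES: 14 C, 2 N, 4 O.
Implicit hydrogens by atom environment:
  5 × C (aromatic): 1 H each → 5
  5 × C (aromatic): no H
  2 × O: no H
  1 × C: 3 H
  1 × C: 2 H
  1 × C: 1 H
  1 × C: no H
  1 × N (aromatic): no H
  1 × N (charge +1): no H
  1 × O: 1 H
  1 × O (charge -1): no H
  Total hydrogens = 12.
Molecular formula: C14H12N2O4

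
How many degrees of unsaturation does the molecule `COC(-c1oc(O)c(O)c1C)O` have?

Molecular formula from the SMILES: C7H10O5.
DoU = (2C + 2 + N − H − X)/2 = (2·7 + 2 + 0 − 10 − 0)/2 = 6/2 = 3.
(Structurally: 1 ring(s) + 2 π bond(s) = 3.)

3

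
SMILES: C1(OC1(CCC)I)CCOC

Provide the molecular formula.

C8H15IO2

Heavy atoms from the SMILES: 8 C, 1 I, 2 O.
Implicit hydrogens by atom environment:
  4 × C: 2 H each → 8
  2 × C: 3 H each → 6
  2 × O: no H
  1 × C: 1 H
  1 × C: no H
  1 × I: no H
  Total hydrogens = 15.
Molecular formula: C8H15IO2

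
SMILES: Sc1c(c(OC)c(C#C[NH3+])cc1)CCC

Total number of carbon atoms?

The symbol for carbon appears 12 times in the SMILES. Lowercase c denotes aromatic carbon and counts toward C.

12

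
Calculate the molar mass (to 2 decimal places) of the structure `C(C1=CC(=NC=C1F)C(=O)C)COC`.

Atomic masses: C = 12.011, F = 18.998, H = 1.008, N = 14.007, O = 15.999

197.21

Molecular formula: C10H12FNO2.
M = 10×12.011 + 1×18.998 + 12×1.008 + 1×14.007 + 2×15.999 = 197.21 g/mol.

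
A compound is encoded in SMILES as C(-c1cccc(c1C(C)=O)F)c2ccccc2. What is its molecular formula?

Heavy atoms from the SMILES: 15 C, 1 F, 1 O.
Implicit hydrogens by atom environment:
  8 × C (aromatic): 1 H each → 8
  4 × C (aromatic): no H
  1 × C: 3 H
  1 × C: 2 H
  1 × C: no H
  1 × F: no H
  1 × O: no H
  Total hydrogens = 13.
Molecular formula: C15H13FO

C15H13FO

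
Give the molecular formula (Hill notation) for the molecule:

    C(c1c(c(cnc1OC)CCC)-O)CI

Heavy atoms from the SMILES: 11 C, 1 I, 1 N, 2 O.
Implicit hydrogens by atom environment:
  4 × C: 2 H each → 8
  4 × C (aromatic): no H
  2 × C: 3 H each → 6
  1 × C (aromatic): 1 H
  1 × I: no H
  1 × N (aromatic): no H
  1 × O: 1 H
  1 × O: no H
  Total hydrogens = 16.
Molecular formula: C11H16INO2

C11H16INO2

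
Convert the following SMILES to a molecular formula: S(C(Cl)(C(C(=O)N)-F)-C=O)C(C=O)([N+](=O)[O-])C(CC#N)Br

C9H8BrClFN3O5S

Heavy atoms from the SMILES: 1 Br, 9 C, 1 Cl, 1 F, 3 N, 5 O, 1 S.
Implicit hydrogens by atom environment:
  4 × C: 1 H each → 4
  4 × C: no H
  4 × O: no H
  1 × Br: no H
  1 × C: 2 H
  1 × Cl: no H
  1 × F: no H
  1 × N: 2 H
  1 × N: no H
  1 × N (charge +1): no H
  1 × O (charge -1): no H
  1 × S: no H
  Total hydrogens = 8.
Molecular formula: C9H8BrClFN3O5S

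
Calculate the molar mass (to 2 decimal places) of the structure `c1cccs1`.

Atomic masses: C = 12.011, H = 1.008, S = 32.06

Molecular formula: C4H4S.
M = 4×12.011 + 4×1.008 + 1×32.06 = 84.14 g/mol.

84.14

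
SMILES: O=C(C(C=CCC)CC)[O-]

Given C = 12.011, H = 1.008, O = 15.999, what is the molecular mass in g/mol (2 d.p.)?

141.19

Molecular formula: C8H13O2-.
M = 8×12.011 + 13×1.008 + 2×15.999 = 141.19 g/mol.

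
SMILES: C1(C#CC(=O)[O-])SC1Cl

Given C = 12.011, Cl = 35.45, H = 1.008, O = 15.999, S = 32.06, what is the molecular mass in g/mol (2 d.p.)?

Molecular formula: C5H2ClO2S-.
M = 5×12.011 + 1×35.45 + 2×1.008 + 2×15.999 + 1×32.06 = 161.58 g/mol.

161.58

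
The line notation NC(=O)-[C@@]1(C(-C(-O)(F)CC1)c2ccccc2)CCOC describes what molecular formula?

C15H20FNO3

Heavy atoms from the SMILES: 15 C, 1 F, 1 N, 3 O.
Implicit hydrogens by atom environment:
  5 × C (aromatic): 1 H each → 5
  4 × C: 2 H each → 8
  3 × C: no H
  2 × O: no H
  1 × C: 3 H
  1 × C: 1 H
  1 × C (aromatic): no H
  1 × F: no H
  1 × N: 2 H
  1 × O: 1 H
  Total hydrogens = 20.
Molecular formula: C15H20FNO3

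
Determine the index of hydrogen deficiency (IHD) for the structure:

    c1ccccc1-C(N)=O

Molecular formula from the SMILES: C7H7NO.
DoU = (2C + 2 + N − H − X)/2 = (2·7 + 2 + 1 − 7 − 0)/2 = 10/2 = 5.
(Structurally: 1 ring(s) + 4 π bond(s) = 5.)

5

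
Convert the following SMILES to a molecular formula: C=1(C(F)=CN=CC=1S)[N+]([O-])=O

Heavy atoms from the SMILES: 5 C, 1 F, 2 N, 2 O, 1 S.
Implicit hydrogens by atom environment:
  3 × C (aromatic): no H
  2 × C (aromatic): 1 H each → 2
  1 × F: no H
  1 × N (aromatic): no H
  1 × N (charge +1): no H
  1 × O: no H
  1 × O (charge -1): no H
  1 × S: 1 H
  Total hydrogens = 3.
Molecular formula: C5H3FN2O2S

C5H3FN2O2S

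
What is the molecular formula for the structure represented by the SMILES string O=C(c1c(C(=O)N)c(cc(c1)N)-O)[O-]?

Heavy atoms from the SMILES: 8 C, 2 N, 4 O.
Implicit hydrogens by atom environment:
  4 × C (aromatic): no H
  2 × C (aromatic): 1 H each → 2
  2 × C: no H
  2 × N: 2 H each → 4
  2 × O: no H
  1 × O: 1 H
  1 × O (charge -1): no H
  Total hydrogens = 7.
Net charge -1.
Molecular formula: C8H7N2O4-

C8H7N2O4-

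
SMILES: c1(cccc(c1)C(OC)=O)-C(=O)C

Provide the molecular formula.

C10H10O3

Heavy atoms from the SMILES: 10 C, 3 O.
Implicit hydrogens by atom environment:
  4 × C (aromatic): 1 H each → 4
  3 × O: no H
  2 × C: 3 H each → 6
  2 × C (aromatic): no H
  2 × C: no H
  Total hydrogens = 10.
Molecular formula: C10H10O3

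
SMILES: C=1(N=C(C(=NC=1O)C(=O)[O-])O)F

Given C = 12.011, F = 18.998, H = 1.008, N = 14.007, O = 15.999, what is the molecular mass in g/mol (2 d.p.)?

173.08

Molecular formula: C5H2FN2O4-.
M = 5×12.011 + 1×18.998 + 2×1.008 + 2×14.007 + 4×15.999 = 173.08 g/mol.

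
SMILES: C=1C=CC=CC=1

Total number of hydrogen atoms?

Hydrogens are implicit in SMILES; fill each atom to its normal valence:
  6 × C (aromatic): 1 H each → 6
  Total hydrogens = 6.

6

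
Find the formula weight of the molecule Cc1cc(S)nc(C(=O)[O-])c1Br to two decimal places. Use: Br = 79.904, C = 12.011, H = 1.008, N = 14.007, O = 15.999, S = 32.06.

Molecular formula: C7H5BrNO2S-.
M = 1×79.904 + 7×12.011 + 5×1.008 + 1×14.007 + 2×15.999 + 1×32.06 = 247.09 g/mol.

247.09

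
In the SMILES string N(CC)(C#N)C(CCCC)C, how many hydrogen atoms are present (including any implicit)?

18

Hydrogens are implicit in SMILES; fill each atom to its normal valence:
  4 × C: 2 H each → 8
  3 × C: 3 H each → 9
  2 × N: no H
  1 × C: 1 H
  1 × C: no H
  Total hydrogens = 18.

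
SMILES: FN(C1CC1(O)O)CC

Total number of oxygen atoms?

The symbol for oxygen appears 2 times in the SMILES.

2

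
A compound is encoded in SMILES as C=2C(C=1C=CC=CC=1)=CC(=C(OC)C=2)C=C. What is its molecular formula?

C15H14O

Heavy atoms from the SMILES: 15 C, 1 O.
Implicit hydrogens by atom environment:
  8 × C (aromatic): 1 H each → 8
  4 × C (aromatic): no H
  1 × C: 3 H
  1 × C: 2 H
  1 × C: 1 H
  1 × O: no H
  Total hydrogens = 14.
Molecular formula: C15H14O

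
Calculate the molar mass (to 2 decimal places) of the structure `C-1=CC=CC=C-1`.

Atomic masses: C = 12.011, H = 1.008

Molecular formula: C6H6.
M = 6×12.011 + 6×1.008 = 78.11 g/mol.

78.11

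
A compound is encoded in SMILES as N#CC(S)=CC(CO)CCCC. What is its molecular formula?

Heavy atoms from the SMILES: 9 C, 1 N, 1 O, 1 S.
Implicit hydrogens by atom environment:
  4 × C: 2 H each → 8
  2 × C: 1 H each → 2
  2 × C: no H
  1 × C: 3 H
  1 × N: no H
  1 × O: 1 H
  1 × S: 1 H
  Total hydrogens = 15.
Molecular formula: C9H15NOS

C9H15NOS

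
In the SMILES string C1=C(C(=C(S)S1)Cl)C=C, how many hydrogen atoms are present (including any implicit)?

5

Hydrogens are implicit in SMILES; fill each atom to its normal valence:
  3 × C (aromatic): no H
  1 × C: 2 H
  1 × C (aromatic): 1 H
  1 × C: 1 H
  1 × Cl: no H
  1 × S: 1 H
  1 × S (aromatic): no H
  Total hydrogens = 5.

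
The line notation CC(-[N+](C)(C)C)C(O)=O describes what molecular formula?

C6H14NO2+

Heavy atoms from the SMILES: 6 C, 1 N, 2 O.
Implicit hydrogens by atom environment:
  4 × C: 3 H each → 12
  1 × C: 1 H
  1 × C: no H
  1 × N (charge +1): no H
  1 × O: 1 H
  1 × O: no H
  Total hydrogens = 14.
Net charge +1.
Molecular formula: C6H14NO2+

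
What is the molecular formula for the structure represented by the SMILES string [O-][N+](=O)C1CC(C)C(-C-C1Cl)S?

Heavy atoms from the SMILES: 7 C, 1 Cl, 1 N, 2 O, 1 S.
Implicit hydrogens by atom environment:
  4 × C: 1 H each → 4
  2 × C: 2 H each → 4
  1 × C: 3 H
  1 × Cl: no H
  1 × N (charge +1): no H
  1 × O: no H
  1 × O (charge -1): no H
  1 × S: 1 H
  Total hydrogens = 12.
Molecular formula: C7H12ClNO2S

C7H12ClNO2S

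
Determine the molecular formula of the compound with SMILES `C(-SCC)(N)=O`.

Heavy atoms from the SMILES: 3 C, 1 N, 1 O, 1 S.
Implicit hydrogens by atom environment:
  1 × C: 3 H
  1 × C: 2 H
  1 × C: no H
  1 × N: 2 H
  1 × O: no H
  1 × S: no H
  Total hydrogens = 7.
Molecular formula: C3H7NOS

C3H7NOS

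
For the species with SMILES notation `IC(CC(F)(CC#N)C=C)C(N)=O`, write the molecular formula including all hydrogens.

Heavy atoms from the SMILES: 8 C, 1 F, 1 I, 2 N, 1 O.
Implicit hydrogens by atom environment:
  3 × C: 2 H each → 6
  3 × C: no H
  2 × C: 1 H each → 2
  1 × F: no H
  1 × I: no H
  1 × N: 2 H
  1 × N: no H
  1 × O: no H
  Total hydrogens = 10.
Molecular formula: C8H10FIN2O

C8H10FIN2O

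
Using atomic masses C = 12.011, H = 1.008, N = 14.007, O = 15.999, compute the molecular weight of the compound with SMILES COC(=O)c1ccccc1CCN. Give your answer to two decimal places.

Molecular formula: C10H13NO2.
M = 10×12.011 + 13×1.008 + 1×14.007 + 2×15.999 = 179.22 g/mol.

179.22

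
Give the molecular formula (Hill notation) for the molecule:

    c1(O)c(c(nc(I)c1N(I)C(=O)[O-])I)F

Heavy atoms from the SMILES: 6 C, 1 F, 3 I, 2 N, 3 O.
Implicit hydrogens by atom environment:
  5 × C (aromatic): no H
  3 × I: no H
  1 × C: no H
  1 × F: no H
  1 × N (aromatic): no H
  1 × N: no H
  1 × O: 1 H
  1 × O: no H
  1 × O (charge -1): no H
  Total hydrogens = 1.
Net charge -1.
Molecular formula: C6HFI3N2O3-

C6HFI3N2O3-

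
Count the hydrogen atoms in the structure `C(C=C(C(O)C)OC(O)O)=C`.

12

Hydrogens are implicit in SMILES; fill each atom to its normal valence:
  4 × C: 1 H each → 4
  3 × O: 1 H each → 3
  1 × C: 3 H
  1 × C: 2 H
  1 × C: no H
  1 × O: no H
  Total hydrogens = 12.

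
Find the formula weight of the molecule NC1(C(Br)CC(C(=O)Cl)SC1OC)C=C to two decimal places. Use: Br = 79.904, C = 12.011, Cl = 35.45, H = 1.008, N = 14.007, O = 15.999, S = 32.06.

314.62

Molecular formula: C9H13BrClNO2S.
M = 1×79.904 + 9×12.011 + 1×35.45 + 13×1.008 + 1×14.007 + 2×15.999 + 1×32.06 = 314.62 g/mol.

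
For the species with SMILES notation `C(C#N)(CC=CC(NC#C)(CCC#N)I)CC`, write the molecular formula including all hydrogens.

C13H16IN3

Heavy atoms from the SMILES: 13 C, 1 I, 3 N.
Implicit hydrogens by atom environment:
  4 × C: 2 H each → 8
  4 × C: 1 H each → 4
  4 × C: no H
  2 × N: no H
  1 × C: 3 H
  1 × I: no H
  1 × N: 1 H
  Total hydrogens = 16.
Molecular formula: C13H16IN3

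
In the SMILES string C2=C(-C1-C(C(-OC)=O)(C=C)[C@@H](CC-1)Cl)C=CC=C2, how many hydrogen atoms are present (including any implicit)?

17

Hydrogens are implicit in SMILES; fill each atom to its normal valence:
  5 × C (aromatic): 1 H each → 5
  3 × C: 2 H each → 6
  3 × C: 1 H each → 3
  2 × C: no H
  2 × O: no H
  1 × C: 3 H
  1 × C (aromatic): no H
  1 × Cl: no H
  Total hydrogens = 17.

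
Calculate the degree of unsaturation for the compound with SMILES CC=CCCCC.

1

Molecular formula from the SMILES: C7H14.
DoU = (2C + 2 + N − H − X)/2 = (2·7 + 2 + 0 − 14 − 0)/2 = 2/2 = 1.
(Structurally: 0 ring(s) + 1 π bond(s) = 1.)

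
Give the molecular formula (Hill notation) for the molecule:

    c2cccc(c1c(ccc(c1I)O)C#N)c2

C13H8INO

Heavy atoms from the SMILES: 13 C, 1 I, 1 N, 1 O.
Implicit hydrogens by atom environment:
  7 × C (aromatic): 1 H each → 7
  5 × C (aromatic): no H
  1 × C: no H
  1 × I: no H
  1 × N: no H
  1 × O: 1 H
  Total hydrogens = 8.
Molecular formula: C13H8INO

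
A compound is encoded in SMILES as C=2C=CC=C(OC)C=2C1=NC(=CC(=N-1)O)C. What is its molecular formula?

C12H12N2O2

Heavy atoms from the SMILES: 12 C, 2 N, 2 O.
Implicit hydrogens by atom environment:
  5 × C (aromatic): 1 H each → 5
  5 × C (aromatic): no H
  2 × C: 3 H each → 6
  2 × N (aromatic): no H
  1 × O: 1 H
  1 × O: no H
  Total hydrogens = 12.
Molecular formula: C12H12N2O2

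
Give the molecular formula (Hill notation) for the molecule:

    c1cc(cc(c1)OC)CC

C9H12O

Heavy atoms from the SMILES: 9 C, 1 O.
Implicit hydrogens by atom environment:
  4 × C (aromatic): 1 H each → 4
  2 × C: 3 H each → 6
  2 × C (aromatic): no H
  1 × C: 2 H
  1 × O: no H
  Total hydrogens = 12.
Molecular formula: C9H12O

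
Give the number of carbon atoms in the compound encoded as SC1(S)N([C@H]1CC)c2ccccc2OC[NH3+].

11

The symbol for carbon appears 11 times in the SMILES. Lowercase c denotes aromatic carbon and counts toward C.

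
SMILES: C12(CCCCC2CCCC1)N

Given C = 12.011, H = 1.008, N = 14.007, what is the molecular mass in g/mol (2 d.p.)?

153.27

Molecular formula: C10H19N.
M = 10×12.011 + 19×1.008 + 1×14.007 = 153.27 g/mol.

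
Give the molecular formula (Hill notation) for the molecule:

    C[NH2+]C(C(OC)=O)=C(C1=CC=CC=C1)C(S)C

C13H18NO2S+

Heavy atoms from the SMILES: 13 C, 1 N, 2 O, 1 S.
Implicit hydrogens by atom environment:
  5 × C (aromatic): 1 H each → 5
  3 × C: 3 H each → 9
  3 × C: no H
  2 × O: no H
  1 × C: 1 H
  1 × C (aromatic): no H
  1 × N (charge +1): 2 H
  1 × S: 1 H
  Total hydrogens = 18.
Net charge +1.
Molecular formula: C13H18NO2S+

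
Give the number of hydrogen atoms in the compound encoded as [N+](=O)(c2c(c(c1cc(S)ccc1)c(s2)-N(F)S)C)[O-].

Hydrogens are implicit in SMILES; fill each atom to its normal valence:
  6 × C (aromatic): no H
  4 × C (aromatic): 1 H each → 4
  2 × S: 1 H each → 2
  1 × C: 3 H
  1 × F: no H
  1 × N: no H
  1 × N (charge +1): no H
  1 × O: no H
  1 × O (charge -1): no H
  1 × S (aromatic): no H
  Total hydrogens = 9.

9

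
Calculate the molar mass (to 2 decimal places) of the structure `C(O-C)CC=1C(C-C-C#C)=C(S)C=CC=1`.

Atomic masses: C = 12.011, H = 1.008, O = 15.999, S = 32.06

220.33

Molecular formula: C13H16OS.
M = 13×12.011 + 16×1.008 + 1×15.999 + 1×32.06 = 220.33 g/mol.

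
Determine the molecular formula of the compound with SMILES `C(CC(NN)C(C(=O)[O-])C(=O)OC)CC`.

Heavy atoms from the SMILES: 9 C, 2 N, 4 O.
Implicit hydrogens by atom environment:
  3 × C: 2 H each → 6
  3 × O: no H
  2 × C: 3 H each → 6
  2 × C: 1 H each → 2
  2 × C: no H
  1 × N: 2 H
  1 × N: 1 H
  1 × O (charge -1): no H
  Total hydrogens = 17.
Net charge -1.
Molecular formula: C9H17N2O4-

C9H17N2O4-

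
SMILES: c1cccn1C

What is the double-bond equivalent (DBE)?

Molecular formula from the SMILES: C5H7N.
DoU = (2C + 2 + N − H − X)/2 = (2·5 + 2 + 1 − 7 − 0)/2 = 6/2 = 3.
(Structurally: 1 ring(s) + 2 π bond(s) = 3.)

3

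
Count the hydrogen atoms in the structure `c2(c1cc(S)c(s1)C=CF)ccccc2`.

9

Hydrogens are implicit in SMILES; fill each atom to its normal valence:
  6 × C (aromatic): 1 H each → 6
  4 × C (aromatic): no H
  2 × C: 1 H each → 2
  1 × F: no H
  1 × S: 1 H
  1 × S (aromatic): no H
  Total hydrogens = 9.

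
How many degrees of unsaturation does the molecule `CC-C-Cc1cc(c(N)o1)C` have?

3

Molecular formula from the SMILES: C9H15NO.
DoU = (2C + 2 + N − H − X)/2 = (2·9 + 2 + 1 − 15 − 0)/2 = 6/2 = 3.
(Structurally: 1 ring(s) + 2 π bond(s) = 3.)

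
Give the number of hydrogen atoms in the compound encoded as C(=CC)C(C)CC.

14

Hydrogens are implicit in SMILES; fill each atom to its normal valence:
  3 × C: 3 H each → 9
  3 × C: 1 H each → 3
  1 × C: 2 H
  Total hydrogens = 14.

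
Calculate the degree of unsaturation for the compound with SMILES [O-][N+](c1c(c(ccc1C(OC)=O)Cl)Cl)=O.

Molecular formula from the SMILES: C8H5Cl2NO4.
DoU = (2C + 2 + N − H − X)/2 = (2·8 + 2 + 1 − 5 − 2)/2 = 12/2 = 6.
(Structurally: 1 ring(s) + 5 π bond(s) = 6.)

6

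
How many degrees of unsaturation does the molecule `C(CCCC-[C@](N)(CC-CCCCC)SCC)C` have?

0

Molecular formula from the SMILES: C16H35NS.
DoU = (2C + 2 + N − H − X)/2 = (2·16 + 2 + 1 − 35 − 0)/2 = 0/2 = 0.
(Structurally: 0 ring(s) + 0 π bond(s) = 0.)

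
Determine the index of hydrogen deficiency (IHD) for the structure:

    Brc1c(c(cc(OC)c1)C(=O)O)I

5

Molecular formula from the SMILES: C8H6BrIO3.
DoU = (2C + 2 + N − H − X)/2 = (2·8 + 2 + 0 − 6 − 2)/2 = 10/2 = 5.
(Structurally: 1 ring(s) + 4 π bond(s) = 5.)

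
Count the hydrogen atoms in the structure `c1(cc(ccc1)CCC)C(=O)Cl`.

11

Hydrogens are implicit in SMILES; fill each atom to its normal valence:
  4 × C (aromatic): 1 H each → 4
  2 × C: 2 H each → 4
  2 × C (aromatic): no H
  1 × C: 3 H
  1 × C: no H
  1 × Cl: no H
  1 × O: no H
  Total hydrogens = 11.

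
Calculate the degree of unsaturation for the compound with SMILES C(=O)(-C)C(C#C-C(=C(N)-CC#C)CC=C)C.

Molecular formula from the SMILES: C14H17NO.
DoU = (2C + 2 + N − H − X)/2 = (2·14 + 2 + 1 − 17 − 0)/2 = 14/2 = 7.
(Structurally: 0 ring(s) + 7 π bond(s) = 7.)

7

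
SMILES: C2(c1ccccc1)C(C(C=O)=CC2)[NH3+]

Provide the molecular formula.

Heavy atoms from the SMILES: 12 C, 1 N, 1 O.
Implicit hydrogens by atom environment:
  5 × C (aromatic): 1 H each → 5
  4 × C: 1 H each → 4
  1 × C: 2 H
  1 × C: no H
  1 × C (aromatic): no H
  1 × N (charge +1): 3 H
  1 × O: no H
  Total hydrogens = 14.
Net charge +1.
Molecular formula: C12H14NO+

C12H14NO+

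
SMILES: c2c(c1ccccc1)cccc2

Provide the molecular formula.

C12H10

Heavy atoms from the SMILES: 12 C.
Implicit hydrogens by atom environment:
  10 × C (aromatic): 1 H each → 10
  2 × C (aromatic): no H
  Total hydrogens = 10.
Molecular formula: C12H10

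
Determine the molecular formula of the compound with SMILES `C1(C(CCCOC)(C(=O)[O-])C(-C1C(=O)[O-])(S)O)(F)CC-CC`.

[C14H21FO6S]2-

Heavy atoms from the SMILES: 14 C, 1 F, 6 O, 1 S.
Implicit hydrogens by atom environment:
  6 × C: 2 H each → 12
  5 × C: no H
  3 × O: no H
  2 × C: 3 H each → 6
  2 × O (charge -1): no H
  1 × C: 1 H
  1 × F: no H
  1 × O: 1 H
  1 × S: 1 H
  Total hydrogens = 21.
Net charge -2.
Molecular formula: [C14H21FO6S]2-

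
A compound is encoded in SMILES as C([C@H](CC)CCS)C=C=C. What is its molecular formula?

Heavy atoms from the SMILES: 9 C, 1 S.
Implicit hydrogens by atom environment:
  5 × C: 2 H each → 10
  2 × C: 1 H each → 2
  1 × C: 3 H
  1 × C: no H
  1 × S: 1 H
  Total hydrogens = 16.
Molecular formula: C9H16S

C9H16S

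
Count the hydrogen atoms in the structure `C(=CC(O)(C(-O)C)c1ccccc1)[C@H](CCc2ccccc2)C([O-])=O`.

23

Hydrogens are implicit in SMILES; fill each atom to its normal valence:
  10 × C (aromatic): 1 H each → 10
  4 × C: 1 H each → 4
  2 × C: 2 H each → 4
  2 × C: no H
  2 × C (aromatic): no H
  2 × O: 1 H each → 2
  1 × C: 3 H
  1 × O: no H
  1 × O (charge -1): no H
  Total hydrogens = 23.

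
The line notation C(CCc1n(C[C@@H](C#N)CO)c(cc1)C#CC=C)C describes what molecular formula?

C16H20N2O

Heavy atoms from the SMILES: 16 C, 2 N, 1 O.
Implicit hydrogens by atom environment:
  6 × C: 2 H each → 12
  3 × C: no H
  2 × C (aromatic): 1 H each → 2
  2 × C: 1 H each → 2
  2 × C (aromatic): no H
  1 × C: 3 H
  1 × N (aromatic): no H
  1 × N: no H
  1 × O: 1 H
  Total hydrogens = 20.
Molecular formula: C16H20N2O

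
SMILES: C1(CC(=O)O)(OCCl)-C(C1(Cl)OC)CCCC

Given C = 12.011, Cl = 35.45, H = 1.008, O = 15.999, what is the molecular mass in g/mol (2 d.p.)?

285.16

Molecular formula: C11H18Cl2O4.
M = 11×12.011 + 2×35.45 + 18×1.008 + 4×15.999 = 285.16 g/mol.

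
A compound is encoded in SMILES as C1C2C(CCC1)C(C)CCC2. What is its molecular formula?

Heavy atoms from the SMILES: 11 C.
Implicit hydrogens by atom environment:
  7 × C: 2 H each → 14
  3 × C: 1 H each → 3
  1 × C: 3 H
  Total hydrogens = 20.
Molecular formula: C11H20

C11H20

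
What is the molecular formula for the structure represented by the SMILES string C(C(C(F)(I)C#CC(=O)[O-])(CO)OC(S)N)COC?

Heavy atoms from the SMILES: 10 C, 1 F, 1 I, 1 N, 5 O, 1 S.
Implicit hydrogens by atom environment:
  5 × C: no H
  3 × C: 2 H each → 6
  3 × O: no H
  1 × C: 3 H
  1 × C: 1 H
  1 × F: no H
  1 × I: no H
  1 × N: 2 H
  1 × O: 1 H
  1 × O (charge -1): no H
  1 × S: 1 H
  Total hydrogens = 14.
Net charge -1.
Molecular formula: C10H14FINO5S-

C10H14FINO5S-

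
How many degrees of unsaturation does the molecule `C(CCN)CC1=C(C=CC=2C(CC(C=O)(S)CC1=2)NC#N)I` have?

8

Molecular formula from the SMILES: C16H20IN3OS.
DoU = (2C + 2 + N − H − X)/2 = (2·16 + 2 + 3 − 20 − 1)/2 = 16/2 = 8.
(Structurally: 2 ring(s) + 6 π bond(s) = 8.)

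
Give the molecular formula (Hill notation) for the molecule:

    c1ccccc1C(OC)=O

Heavy atoms from the SMILES: 8 C, 2 O.
Implicit hydrogens by atom environment:
  5 × C (aromatic): 1 H each → 5
  2 × O: no H
  1 × C: 3 H
  1 × C (aromatic): no H
  1 × C: no H
  Total hydrogens = 8.
Molecular formula: C8H8O2

C8H8O2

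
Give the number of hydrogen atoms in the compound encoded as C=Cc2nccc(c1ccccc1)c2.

Hydrogens are implicit in SMILES; fill each atom to its normal valence:
  8 × C (aromatic): 1 H each → 8
  3 × C (aromatic): no H
  1 × C: 2 H
  1 × C: 1 H
  1 × N (aromatic): no H
  Total hydrogens = 11.

11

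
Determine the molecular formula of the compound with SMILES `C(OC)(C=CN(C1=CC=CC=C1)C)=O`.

Heavy atoms from the SMILES: 11 C, 1 N, 2 O.
Implicit hydrogens by atom environment:
  5 × C (aromatic): 1 H each → 5
  2 × C: 3 H each → 6
  2 × C: 1 H each → 2
  2 × O: no H
  1 × C (aromatic): no H
  1 × C: no H
  1 × N: no H
  Total hydrogens = 13.
Molecular formula: C11H13NO2

C11H13NO2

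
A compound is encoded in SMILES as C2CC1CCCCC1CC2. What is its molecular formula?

Heavy atoms from the SMILES: 10 C.
Implicit hydrogens by atom environment:
  8 × C: 2 H each → 16
  2 × C: 1 H each → 2
  Total hydrogens = 18.
Molecular formula: C10H18

C10H18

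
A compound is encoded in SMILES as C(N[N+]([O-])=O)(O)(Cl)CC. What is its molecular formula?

C3H7ClN2O3

Heavy atoms from the SMILES: 3 C, 1 Cl, 2 N, 3 O.
Implicit hydrogens by atom environment:
  1 × C: 3 H
  1 × C: 2 H
  1 × C: no H
  1 × Cl: no H
  1 × N: 1 H
  1 × N (charge +1): no H
  1 × O: 1 H
  1 × O: no H
  1 × O (charge -1): no H
  Total hydrogens = 7.
Molecular formula: C3H7ClN2O3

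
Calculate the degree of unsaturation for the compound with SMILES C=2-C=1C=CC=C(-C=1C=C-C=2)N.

Molecular formula from the SMILES: C10H9N.
DoU = (2C + 2 + N − H − X)/2 = (2·10 + 2 + 1 − 9 − 0)/2 = 14/2 = 7.
(Structurally: 2 ring(s) + 5 π bond(s) = 7.)

7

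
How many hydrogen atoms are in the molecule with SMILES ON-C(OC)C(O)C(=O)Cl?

8

Hydrogens are implicit in SMILES; fill each atom to its normal valence:
  2 × C: 1 H each → 2
  2 × O: 1 H each → 2
  2 × O: no H
  1 × C: 3 H
  1 × C: no H
  1 × Cl: no H
  1 × N: 1 H
  Total hydrogens = 8.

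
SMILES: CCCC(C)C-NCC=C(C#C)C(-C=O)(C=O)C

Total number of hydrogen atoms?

Hydrogens are implicit in SMILES; fill each atom to its normal valence:
  5 × C: 1 H each → 5
  4 × C: 2 H each → 8
  3 × C: 3 H each → 9
  3 × C: no H
  2 × O: no H
  1 × N: 1 H
  Total hydrogens = 23.

23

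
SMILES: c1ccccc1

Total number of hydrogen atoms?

Hydrogens are implicit in SMILES; fill each atom to its normal valence:
  6 × C (aromatic): 1 H each → 6
  Total hydrogens = 6.

6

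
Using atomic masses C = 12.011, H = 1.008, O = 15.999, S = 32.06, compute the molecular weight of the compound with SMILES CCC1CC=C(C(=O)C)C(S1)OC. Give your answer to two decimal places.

Molecular formula: C10H16O2S.
M = 10×12.011 + 16×1.008 + 2×15.999 + 1×32.06 = 200.30 g/mol.

200.30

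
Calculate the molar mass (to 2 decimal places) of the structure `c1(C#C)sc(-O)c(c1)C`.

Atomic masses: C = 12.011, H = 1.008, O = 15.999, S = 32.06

Molecular formula: C7H6OS.
M = 7×12.011 + 6×1.008 + 1×15.999 + 1×32.06 = 138.18 g/mol.

138.18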